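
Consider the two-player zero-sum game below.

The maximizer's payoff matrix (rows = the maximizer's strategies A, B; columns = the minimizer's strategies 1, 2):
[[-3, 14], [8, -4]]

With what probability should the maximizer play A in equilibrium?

12/29

Row minima are -3 and -4, so the maximizer's maximin is -3; column maxima are 8 and 14, so the minimizer's minimax is 8. These differ, so the equilibrium is in mixed strategies.
Let the maximizer play A with probability p. The minimizer is indifferent when −3p + 8(1−p) = 14p − 4(1−p), giving p = 12/29.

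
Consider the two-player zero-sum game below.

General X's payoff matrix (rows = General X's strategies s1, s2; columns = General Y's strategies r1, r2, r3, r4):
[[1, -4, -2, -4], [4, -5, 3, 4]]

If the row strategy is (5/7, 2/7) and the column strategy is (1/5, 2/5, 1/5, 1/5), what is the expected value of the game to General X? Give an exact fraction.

-9/5

Against (1/5, 2/5, 1/5, 1/5), each row's expected payoff is s1: -13/5; s2: 1/5.
Taking the (5/7, 2/7)-weighted average: (5/7)·(-13/5) + (2/7)·(1/5) = -9/5.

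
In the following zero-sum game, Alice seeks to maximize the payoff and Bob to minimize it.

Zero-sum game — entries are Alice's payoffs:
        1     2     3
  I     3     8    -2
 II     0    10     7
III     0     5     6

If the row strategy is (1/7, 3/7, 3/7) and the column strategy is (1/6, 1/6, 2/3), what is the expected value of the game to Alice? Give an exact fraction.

34/7

Against (1/6, 1/6, 2/3), each row's expected payoff is I: 1/2; II: 19/3; III: 29/6.
Taking the (1/7, 3/7, 3/7)-weighted average: (1/7)·(1/2) + (3/7)·(19/3) + (3/7)·(29/6) = 34/7.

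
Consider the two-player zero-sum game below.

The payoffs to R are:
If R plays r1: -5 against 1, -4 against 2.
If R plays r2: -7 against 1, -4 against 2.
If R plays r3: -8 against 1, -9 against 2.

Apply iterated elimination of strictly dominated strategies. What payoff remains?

Row r3 is strictly dominated by row r1 (-5>-8, -4>-9); eliminate r3.
Column 2 is strictly dominated by 1 for C (-5<-4, -7<-4); eliminate 2.
Row r2 is strictly dominated by row r1 (-5>-7); eliminate r2.
Only (r1, 1) remains, with payoff -5.

-5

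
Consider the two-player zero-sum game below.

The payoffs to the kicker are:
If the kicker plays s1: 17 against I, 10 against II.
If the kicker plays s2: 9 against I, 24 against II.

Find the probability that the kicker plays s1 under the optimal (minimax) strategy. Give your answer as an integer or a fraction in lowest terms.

15/22

Row minima are 10 and 9, so the kicker's maximin is 10; column maxima are 17 and 24, so the goalkeeper's minimax is 17. These differ, so the equilibrium is in mixed strategies.
Let the kicker play s1 with probability p. The goalkeeper is indifferent when 17p + 9(1−p) = 10p + 24(1−p), giving p = 15/22.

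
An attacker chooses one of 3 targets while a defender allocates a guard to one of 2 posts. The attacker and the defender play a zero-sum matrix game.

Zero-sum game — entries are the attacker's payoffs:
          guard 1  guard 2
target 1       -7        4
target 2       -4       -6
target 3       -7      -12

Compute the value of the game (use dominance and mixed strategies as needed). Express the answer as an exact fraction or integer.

Row target 3 is strictly dominated by row target 2, so the attacker never plays it.
The remaining 2×2 game on (target 1, target 2) × (guard 1, guard 2) has no saddle point. Let the attacker play target 1 with probability p; indifference gives −7p − 4(1−p) = 4p − 6(1−p), so p = 2/13.
Similarly the defender's optimal q on guard 1 is 10/13, and the value is -7·(10/13) + (4)·(3/13) = -58/13.

-58/13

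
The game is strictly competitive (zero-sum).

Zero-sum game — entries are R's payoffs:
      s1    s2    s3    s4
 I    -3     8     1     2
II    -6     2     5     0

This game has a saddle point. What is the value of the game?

-3

Row minima: -3, -6 → R's maximin is -3.
Column maxima: -3, 8, 5, 2 → C's minimax is -3.
They coincide at (I, s1), so the value is -3.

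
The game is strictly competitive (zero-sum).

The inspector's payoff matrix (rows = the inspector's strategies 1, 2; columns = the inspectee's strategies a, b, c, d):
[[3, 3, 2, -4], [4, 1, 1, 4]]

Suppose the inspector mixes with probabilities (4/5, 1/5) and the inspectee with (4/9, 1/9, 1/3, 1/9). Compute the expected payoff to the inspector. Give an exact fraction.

92/45

Against (4/9, 1/9, 1/3, 1/9), each row's expected payoff is 1: 17/9; 2: 8/3.
Taking the (4/5, 1/5)-weighted average: (4/5)·(17/9) + (1/5)·(8/3) = 92/45.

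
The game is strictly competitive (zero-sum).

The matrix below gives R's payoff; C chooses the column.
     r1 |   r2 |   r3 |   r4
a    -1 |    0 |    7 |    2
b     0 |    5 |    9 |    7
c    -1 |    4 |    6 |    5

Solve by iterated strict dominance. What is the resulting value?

0

Column r4 is strictly dominated by r1 for C (-1<2, 0<7, -1<5); eliminate r4.
Column r3 is strictly dominated by r1 for C (-1<7, 0<9, -1<6); eliminate r3.
Row a is strictly dominated by row b (0>-1, 5>0); eliminate a.
Row c is strictly dominated by row b (0>-1, 5>4); eliminate c.
Column r2 is strictly dominated by r1 for C (0<5); eliminate r2.
Only (b, r1) remains, with payoff 0.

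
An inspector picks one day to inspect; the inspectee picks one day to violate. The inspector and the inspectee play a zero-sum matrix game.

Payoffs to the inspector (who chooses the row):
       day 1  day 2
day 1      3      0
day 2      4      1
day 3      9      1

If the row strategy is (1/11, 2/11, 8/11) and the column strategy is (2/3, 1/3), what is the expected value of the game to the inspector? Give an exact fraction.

16/3

Against (2/3, 1/3), each row's expected payoff is day 1: 2; day 2: 3; day 3: 19/3.
Taking the (1/11, 2/11, 8/11)-weighted average: (1/11)·(2) + (2/11)·(3) + (8/11)·(19/3) = 16/3.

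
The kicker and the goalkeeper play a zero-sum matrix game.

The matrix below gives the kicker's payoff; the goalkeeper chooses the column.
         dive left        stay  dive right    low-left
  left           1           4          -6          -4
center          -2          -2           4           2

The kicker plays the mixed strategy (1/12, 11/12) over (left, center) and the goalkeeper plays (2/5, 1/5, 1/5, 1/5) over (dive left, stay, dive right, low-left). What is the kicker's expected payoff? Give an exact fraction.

-1/15

Against (2/5, 1/5, 1/5, 1/5), each row's expected payoff is left: -4/5; center: 0.
Taking the (1/12, 11/12)-weighted average: (1/12)·(-4/5) + (11/12)·(0) = -1/15.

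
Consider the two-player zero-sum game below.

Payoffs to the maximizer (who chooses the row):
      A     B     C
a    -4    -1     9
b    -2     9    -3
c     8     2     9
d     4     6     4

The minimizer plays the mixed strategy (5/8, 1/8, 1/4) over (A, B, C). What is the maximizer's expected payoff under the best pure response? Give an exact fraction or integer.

15/2

a: (-4)·(5/8) + (-1)·(1/8) + (9)·(1/4) = -3/8.
b: (-2)·(5/8) + (9)·(1/8) + (-3)·(1/4) = -7/8.
c: (8)·(5/8) + (2)·(1/8) + (9)·(1/4) = 15/2.
d: (4)·(5/8) + (6)·(1/8) + (4)·(1/4) = 17/4.
The best pure response is c with expected payoff 15/2.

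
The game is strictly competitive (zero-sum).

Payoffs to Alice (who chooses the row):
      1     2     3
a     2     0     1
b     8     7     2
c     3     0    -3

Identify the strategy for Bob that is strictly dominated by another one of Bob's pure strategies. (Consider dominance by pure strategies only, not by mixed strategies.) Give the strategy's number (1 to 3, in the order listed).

Bob prefers columns that give Alice less. Compare 1 with 2: 0 < 2, 7 < 8, 0 < 3.
So 2 strictly dominates 1 for Bob; 1 is strictly dominated.

1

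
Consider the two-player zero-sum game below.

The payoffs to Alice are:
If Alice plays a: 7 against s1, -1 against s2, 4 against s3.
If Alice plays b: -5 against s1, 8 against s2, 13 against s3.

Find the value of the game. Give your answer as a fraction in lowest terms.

17/7

Column s3 is strictly dominated by s2 for Bob (it gives Alice more in every row).
The remaining 2×2 game on (a, b) × (s1, s2) has no saddle point. Let Alice play a with probability p; indifference gives 7p − 5(1−p) = −p + 8(1−p), so p = 13/21.
Similarly Bob's optimal q on s1 is 3/7, and the value is 7·(3/7) + (-1)·(4/7) = 17/7.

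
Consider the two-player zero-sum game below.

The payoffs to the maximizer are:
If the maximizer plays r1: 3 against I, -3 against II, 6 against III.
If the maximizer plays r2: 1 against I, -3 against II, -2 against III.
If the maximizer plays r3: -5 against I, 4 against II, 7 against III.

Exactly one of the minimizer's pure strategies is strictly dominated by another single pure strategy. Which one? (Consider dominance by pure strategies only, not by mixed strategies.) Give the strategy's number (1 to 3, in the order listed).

The minimizer prefers columns that give the maximizer less. Compare III with II: -3 < 6, -3 < -2, 4 < 7.
So II strictly dominates III for the minimizer; III is strictly dominated.

3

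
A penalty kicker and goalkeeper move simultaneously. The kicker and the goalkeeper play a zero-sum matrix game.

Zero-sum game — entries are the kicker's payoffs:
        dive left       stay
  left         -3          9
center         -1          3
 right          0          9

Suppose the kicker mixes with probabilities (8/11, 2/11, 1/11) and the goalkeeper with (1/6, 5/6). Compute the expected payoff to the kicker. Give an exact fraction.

Against (1/6, 5/6), each row's expected payoff is left: 7; center: 7/3; right: 15/2.
Taking the (8/11, 2/11, 1/11)-weighted average: (8/11)·(7) + (2/11)·(7/3) + (1/11)·(15/2) = 409/66.

409/66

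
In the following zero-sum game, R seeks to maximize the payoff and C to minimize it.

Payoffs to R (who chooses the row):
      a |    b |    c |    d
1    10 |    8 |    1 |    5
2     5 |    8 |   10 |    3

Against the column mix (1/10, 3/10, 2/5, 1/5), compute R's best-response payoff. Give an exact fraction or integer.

1: (10)·(1/10) + (8)·(3/10) + (1)·(2/5) + (5)·(1/5) = 24/5.
2: (5)·(1/10) + (8)·(3/10) + (10)·(2/5) + (3)·(1/5) = 15/2.
The best pure response is 2 with expected payoff 15/2.

15/2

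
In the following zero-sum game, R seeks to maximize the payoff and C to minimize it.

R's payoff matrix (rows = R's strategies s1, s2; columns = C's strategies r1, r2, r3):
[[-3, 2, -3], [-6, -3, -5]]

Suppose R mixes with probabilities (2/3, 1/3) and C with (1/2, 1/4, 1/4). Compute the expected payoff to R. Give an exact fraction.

Against (1/2, 1/4, 1/4), each row's expected payoff is s1: -7/4; s2: -5.
Taking the (2/3, 1/3)-weighted average: (2/3)·(-7/4) + (1/3)·(-5) = -17/6.

-17/6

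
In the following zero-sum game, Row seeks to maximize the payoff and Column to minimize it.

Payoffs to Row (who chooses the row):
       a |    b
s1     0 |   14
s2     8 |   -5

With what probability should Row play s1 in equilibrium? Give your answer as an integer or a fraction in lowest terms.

13/27

Row minima are 0 and -5, so Row's maximin is 0; column maxima are 8 and 14, so Column's minimax is 8. These differ, so the equilibrium is in mixed strategies.
Let Row play s1 with probability p. Column is indifferent when 8(1−p) = 14p − 5(1−p), giving p = 13/27.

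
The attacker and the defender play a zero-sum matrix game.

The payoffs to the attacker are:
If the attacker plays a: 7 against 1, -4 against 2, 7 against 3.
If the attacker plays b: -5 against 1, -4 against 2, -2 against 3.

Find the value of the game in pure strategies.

Row minima: -4, -5 → the attacker's maximin is -4.
Column maxima: 7, -4, 7 → the defender's minimax is -4.
They coincide at (a, 2), so the value is -4.

-4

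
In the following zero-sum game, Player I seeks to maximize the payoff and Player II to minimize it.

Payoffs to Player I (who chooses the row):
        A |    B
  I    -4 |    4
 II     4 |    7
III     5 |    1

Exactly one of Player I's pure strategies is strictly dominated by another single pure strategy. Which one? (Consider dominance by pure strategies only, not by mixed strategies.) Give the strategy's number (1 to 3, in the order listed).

Compare I with II: 4 > -4, 7 > 4.
So II strictly dominates I for Player I; I is strictly dominated.

1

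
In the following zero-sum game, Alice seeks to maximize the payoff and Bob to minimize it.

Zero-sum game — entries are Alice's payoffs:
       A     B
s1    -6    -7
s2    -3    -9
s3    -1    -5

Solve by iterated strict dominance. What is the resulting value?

-5

Row s1 is strictly dominated by row s3 (-1>-6, -5>-7); eliminate s1.
Row s2 is strictly dominated by row s3 (-1>-3, -5>-9); eliminate s2.
Column A is strictly dominated by B for Bob (-5<-1); eliminate A.
Only (s3, B) remains, with payoff -5.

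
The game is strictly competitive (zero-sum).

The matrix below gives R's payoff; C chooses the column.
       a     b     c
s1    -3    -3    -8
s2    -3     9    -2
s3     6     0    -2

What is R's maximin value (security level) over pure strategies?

-2

The worst-case payoff for each row is s1: -8, s2: -3, s3: -2.
The best of these is -2.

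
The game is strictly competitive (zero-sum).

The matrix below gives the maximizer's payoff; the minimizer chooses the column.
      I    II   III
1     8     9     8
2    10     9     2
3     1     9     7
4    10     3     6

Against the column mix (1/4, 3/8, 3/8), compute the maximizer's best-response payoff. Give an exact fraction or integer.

1: (8)·(1/4) + (9)·(3/8) + (8)·(3/8) = 67/8.
2: (10)·(1/4) + (9)·(3/8) + (2)·(3/8) = 53/8.
3: (1)·(1/4) + (9)·(3/8) + (7)·(3/8) = 25/4.
4: (10)·(1/4) + (3)·(3/8) + (6)·(3/8) = 47/8.
The best pure response is 1 with expected payoff 67/8.

67/8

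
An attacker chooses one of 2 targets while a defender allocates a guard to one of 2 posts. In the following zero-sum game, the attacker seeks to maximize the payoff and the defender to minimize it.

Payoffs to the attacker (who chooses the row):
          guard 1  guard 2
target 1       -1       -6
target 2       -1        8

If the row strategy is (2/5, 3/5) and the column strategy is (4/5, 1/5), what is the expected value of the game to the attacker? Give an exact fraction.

Against (4/5, 1/5), each row's expected payoff is target 1: -2; target 2: 4/5.
Taking the (2/5, 3/5)-weighted average: (2/5)·(-2) + (3/5)·(4/5) = -8/25.

-8/25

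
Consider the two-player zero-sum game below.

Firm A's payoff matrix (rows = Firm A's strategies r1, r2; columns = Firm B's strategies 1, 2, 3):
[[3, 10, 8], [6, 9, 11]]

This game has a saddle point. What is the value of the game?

Row minima: 3, 6 → Firm A's maximin is 6.
Column maxima: 6, 10, 11 → Firm B's minimax is 6.
They coincide at (r2, 1), so the value is 6.

6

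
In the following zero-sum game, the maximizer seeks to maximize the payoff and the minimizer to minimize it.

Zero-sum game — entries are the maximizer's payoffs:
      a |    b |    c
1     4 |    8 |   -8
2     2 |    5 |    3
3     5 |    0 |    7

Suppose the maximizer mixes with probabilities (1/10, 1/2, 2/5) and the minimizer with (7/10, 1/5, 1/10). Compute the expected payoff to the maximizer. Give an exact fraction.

Against (7/10, 1/5, 1/10), each row's expected payoff is 1: 18/5; 2: 27/10; 3: 21/5.
Taking the (1/10, 1/2, 2/5)-weighted average: (1/10)·(18/5) + (1/2)·(27/10) + (2/5)·(21/5) = 339/100.

339/100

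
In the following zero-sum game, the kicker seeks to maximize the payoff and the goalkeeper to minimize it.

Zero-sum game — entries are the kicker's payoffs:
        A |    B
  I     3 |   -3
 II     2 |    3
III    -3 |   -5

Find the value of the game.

15/7

Row III is strictly dominated by row I, so the kicker never plays it.
The remaining 2×2 game on (I, II) × (A, B) has no saddle point. Let the kicker play I with probability p; indifference gives 3p + 2(1−p) = −3p + 3(1−p), so p = 1/7.
Similarly the goalkeeper's optimal q on A is 6/7, and the value is 3·(6/7) + (-3)·(1/7) = 15/7.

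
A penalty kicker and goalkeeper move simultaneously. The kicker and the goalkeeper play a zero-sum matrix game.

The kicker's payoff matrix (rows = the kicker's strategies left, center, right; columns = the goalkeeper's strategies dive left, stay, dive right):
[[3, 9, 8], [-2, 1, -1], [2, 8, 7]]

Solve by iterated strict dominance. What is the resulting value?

3

Column stay is strictly dominated by dive left for the goalkeeper (3<9, -2<1, 2<8); eliminate stay.
Row center is strictly dominated by row left (3>-2, 8>-1); eliminate center.
Row right is strictly dominated by row left (3>2, 8>7); eliminate right.
Column dive right is strictly dominated by dive left for the goalkeeper (3<8); eliminate dive right.
Only (left, dive left) remains, with payoff 3.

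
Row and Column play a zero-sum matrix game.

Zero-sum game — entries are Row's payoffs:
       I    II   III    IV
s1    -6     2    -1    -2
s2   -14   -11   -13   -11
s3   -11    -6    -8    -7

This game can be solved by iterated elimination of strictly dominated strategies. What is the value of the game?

Column IV is strictly dominated by I for Column (-6<-2, -14<-11, -11<-7); eliminate IV.
Column II is strictly dominated by I for Column (-6<2, -14<-11, -11<-6); eliminate II.
Row s2 is strictly dominated by row s1 (-6>-14, -1>-13); eliminate s2.
Row s3 is strictly dominated by row s1 (-6>-11, -1>-8); eliminate s3.
Column III is strictly dominated by I for Column (-6<-1); eliminate III.
Only (s1, I) remains, with payoff -6.

-6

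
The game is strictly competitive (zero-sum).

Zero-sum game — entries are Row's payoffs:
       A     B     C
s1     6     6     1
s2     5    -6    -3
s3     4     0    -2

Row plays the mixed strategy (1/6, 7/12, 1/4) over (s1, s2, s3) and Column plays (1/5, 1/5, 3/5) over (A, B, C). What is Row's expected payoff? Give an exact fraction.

Against (1/5, 1/5, 3/5), each row's expected payoff is s1: 3; s2: -2; s3: -2/5.
Taking the (1/6, 7/12, 1/4)-weighted average: (1/6)·(3) + (7/12)·(-2) + (1/4)·(-2/5) = -23/30.

-23/30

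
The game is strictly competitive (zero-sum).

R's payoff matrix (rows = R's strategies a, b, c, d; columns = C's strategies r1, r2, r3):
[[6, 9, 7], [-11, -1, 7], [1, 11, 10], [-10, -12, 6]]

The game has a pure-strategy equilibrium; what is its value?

Row minima: 6, -11, 1, -12 → R's maximin is 6.
Column maxima: 6, 11, 10 → C's minimax is 6.
They coincide at (a, r1), so the value is 6.

6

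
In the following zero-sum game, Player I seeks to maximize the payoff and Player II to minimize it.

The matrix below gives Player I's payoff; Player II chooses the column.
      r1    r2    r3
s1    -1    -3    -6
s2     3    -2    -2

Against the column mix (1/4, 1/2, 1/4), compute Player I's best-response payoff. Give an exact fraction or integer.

-3/4

s1: (-1)·(1/4) + (-3)·(1/2) + (-6)·(1/4) = -13/4.
s2: (3)·(1/4) + (-2)·(1/2) + (-2)·(1/4) = -3/4.
The best pure response is s2 with expected payoff -3/4.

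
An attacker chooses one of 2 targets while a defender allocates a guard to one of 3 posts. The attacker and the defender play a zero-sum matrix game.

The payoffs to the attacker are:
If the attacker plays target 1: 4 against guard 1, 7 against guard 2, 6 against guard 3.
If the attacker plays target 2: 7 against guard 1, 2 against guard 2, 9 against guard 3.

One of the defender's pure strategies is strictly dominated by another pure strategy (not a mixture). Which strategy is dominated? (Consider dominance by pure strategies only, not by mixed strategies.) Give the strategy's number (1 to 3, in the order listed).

The defender prefers columns that give the attacker less. Compare guard 3 with guard 1: 4 < 6, 7 < 9.
So guard 1 strictly dominates guard 3 for the defender; guard 3 is strictly dominated.

3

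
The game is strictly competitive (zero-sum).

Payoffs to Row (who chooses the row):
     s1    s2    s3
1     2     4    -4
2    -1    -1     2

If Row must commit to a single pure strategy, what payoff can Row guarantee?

The worst-case payoff for each row is 1: -4, 2: -1.
The best of these is -1.

-1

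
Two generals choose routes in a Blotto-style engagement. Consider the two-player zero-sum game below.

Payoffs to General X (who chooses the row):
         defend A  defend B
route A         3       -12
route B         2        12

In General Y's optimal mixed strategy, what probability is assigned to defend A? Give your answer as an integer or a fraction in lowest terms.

Row minima are -12 and 2, so General X's maximin is 2; column maxima are 3 and 12, so General Y's minimax is 3. These differ, so the equilibrium is in mixed strategies.
Let General Y play defend A with probability q. General X is indifferent when 3q − 12(1−q) = 2q + 12(1−q), giving q = 24/25.

24/25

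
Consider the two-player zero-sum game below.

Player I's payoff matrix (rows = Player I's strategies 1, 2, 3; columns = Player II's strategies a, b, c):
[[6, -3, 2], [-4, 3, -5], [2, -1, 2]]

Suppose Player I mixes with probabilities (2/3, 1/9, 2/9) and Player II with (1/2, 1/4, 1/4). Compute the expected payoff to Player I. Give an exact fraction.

11/6

Against (1/2, 1/4, 1/4), each row's expected payoff is 1: 11/4; 2: -5/2; 3: 5/4.
Taking the (2/3, 1/9, 2/9)-weighted average: (2/3)·(11/4) + (1/9)·(-5/2) + (2/9)·(5/4) = 11/6.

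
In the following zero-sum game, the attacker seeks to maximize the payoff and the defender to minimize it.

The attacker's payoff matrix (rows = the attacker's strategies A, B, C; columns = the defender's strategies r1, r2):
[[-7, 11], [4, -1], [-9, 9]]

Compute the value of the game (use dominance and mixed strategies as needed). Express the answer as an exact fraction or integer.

Row C is strictly dominated by row A, so the attacker never plays it.
The remaining 2×2 game on (A, B) × (r1, r2) has no saddle point. Let the attacker play A with probability p; indifference gives −7p + 4(1−p) = 11p − (1−p), so p = 5/23.
Similarly the defender's optimal q on r1 is 12/23, and the value is -7·(12/23) + (11)·(11/23) = 37/23.

37/23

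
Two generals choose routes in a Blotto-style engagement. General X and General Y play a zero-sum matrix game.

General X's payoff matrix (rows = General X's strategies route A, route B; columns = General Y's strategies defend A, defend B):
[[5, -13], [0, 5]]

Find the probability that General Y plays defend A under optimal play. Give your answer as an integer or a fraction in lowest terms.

Row minima are -13 and 0, so General X's maximin is 0; column maxima are 5 and 5, so General Y's minimax is 5. These differ, so the equilibrium is in mixed strategies.
Let General Y play defend A with probability q. General X is indifferent when 5q − 13(1−q) = 5(1−q), giving q = 18/23.

18/23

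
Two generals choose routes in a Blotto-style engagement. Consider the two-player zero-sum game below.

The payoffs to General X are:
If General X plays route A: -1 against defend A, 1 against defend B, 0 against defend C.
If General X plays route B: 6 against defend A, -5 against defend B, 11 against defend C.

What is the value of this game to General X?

1/13

Column defend C is strictly dominated by defend A for General Y (it gives General X more in every row).
The remaining 2×2 game on (route A, route B) × (defend A, defend B) has no saddle point. Let General X play route A with probability p; indifference gives −p + 6(1−p) = p − 5(1−p), so p = 11/13.
Similarly General Y's optimal q on defend A is 6/13, and the value is -1·(6/13) + (1)·(7/13) = 1/13.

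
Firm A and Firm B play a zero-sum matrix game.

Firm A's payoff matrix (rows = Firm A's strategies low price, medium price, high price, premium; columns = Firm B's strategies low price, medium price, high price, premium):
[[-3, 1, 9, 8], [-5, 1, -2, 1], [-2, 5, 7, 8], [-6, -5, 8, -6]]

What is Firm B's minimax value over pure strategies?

The worst case (largest entry) in each column is low price: -2, medium price: 5, high price: 9, premium: 8.
The best (smallest) of these is -2.

-2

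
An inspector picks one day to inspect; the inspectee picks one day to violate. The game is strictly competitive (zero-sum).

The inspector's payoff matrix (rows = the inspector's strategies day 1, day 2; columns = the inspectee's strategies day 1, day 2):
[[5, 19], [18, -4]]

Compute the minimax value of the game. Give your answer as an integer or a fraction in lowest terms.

181/18

Row minima are 5 and -4, so the inspector's maximin is 5; column maxima are 18 and 19, so the inspectee's minimax is 18. These differ, so the equilibrium is in mixed strategies.
Let the inspector play day 1 with probability p. The inspectee is indifferent when 5p + 18(1−p) = 19p − 4(1−p), giving p = 11/18.
Let the inspectee play day 1 with probability q. The inspector is indifferent when 5q + 19(1−q) = 18q − 4(1−q), giving q = 23/36.
The value is 5·(23/36) + (19)·(13/36) = 181/18.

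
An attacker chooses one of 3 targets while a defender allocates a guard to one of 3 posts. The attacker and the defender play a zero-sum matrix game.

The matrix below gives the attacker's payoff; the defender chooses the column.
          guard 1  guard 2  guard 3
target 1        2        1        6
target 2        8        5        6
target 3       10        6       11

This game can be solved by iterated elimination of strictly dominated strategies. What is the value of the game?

6

Column guard 3 is strictly dominated by guard 2 for the defender (1<6, 5<6, 6<11); eliminate guard 3.
Column guard 1 is strictly dominated by guard 2 for the defender (1<2, 5<8, 6<10); eliminate guard 1.
Row target 1 is strictly dominated by row target 2 (5>1); eliminate target 1.
Row target 2 is strictly dominated by row target 3 (6>5); eliminate target 2.
Only (target 3, guard 2) remains, with payoff 6.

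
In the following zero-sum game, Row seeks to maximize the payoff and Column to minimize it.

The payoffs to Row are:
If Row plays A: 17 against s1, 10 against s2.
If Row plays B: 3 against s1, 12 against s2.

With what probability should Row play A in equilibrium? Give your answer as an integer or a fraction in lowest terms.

Row minima are 10 and 3, so Row's maximin is 10; column maxima are 17 and 12, so Column's minimax is 12. These differ, so the equilibrium is in mixed strategies.
Let Row play A with probability p. Column is indifferent when 17p + 3(1−p) = 10p + 12(1−p), giving p = 9/16.

9/16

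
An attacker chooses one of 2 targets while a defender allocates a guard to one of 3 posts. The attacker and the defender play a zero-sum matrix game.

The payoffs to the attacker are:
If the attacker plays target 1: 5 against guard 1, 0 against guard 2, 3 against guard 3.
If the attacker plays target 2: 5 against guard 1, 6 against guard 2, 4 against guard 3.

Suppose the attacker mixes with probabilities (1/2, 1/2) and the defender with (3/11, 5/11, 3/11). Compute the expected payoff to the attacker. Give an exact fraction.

Against (3/11, 5/11, 3/11), each row's expected payoff is target 1: 24/11; target 2: 57/11.
Taking the (1/2, 1/2)-weighted average: (1/2)·(24/11) + (1/2)·(57/11) = 81/22.

81/22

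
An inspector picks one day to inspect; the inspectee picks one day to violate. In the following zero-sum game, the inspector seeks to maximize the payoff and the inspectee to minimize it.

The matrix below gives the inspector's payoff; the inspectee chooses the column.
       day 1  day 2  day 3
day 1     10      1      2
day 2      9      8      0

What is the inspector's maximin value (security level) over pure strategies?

The worst-case payoff for each row is day 1: 1, day 2: 0.
The best of these is 1.

1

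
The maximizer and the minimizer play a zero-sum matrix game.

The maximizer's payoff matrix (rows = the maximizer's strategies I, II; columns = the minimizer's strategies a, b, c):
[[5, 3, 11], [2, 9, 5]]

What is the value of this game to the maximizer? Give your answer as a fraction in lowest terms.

Column c is strictly dominated by a for the minimizer (it gives the maximizer more in every row).
The remaining 2×2 game on (I, II) × (a, b) has no saddle point. Let the maximizer play I with probability p; indifference gives 5p + 2(1−p) = 3p + 9(1−p), so p = 7/9.
Similarly the minimizer's optimal q on a is 2/3, and the value is 5·(2/3) + (3)·(1/3) = 13/3.

13/3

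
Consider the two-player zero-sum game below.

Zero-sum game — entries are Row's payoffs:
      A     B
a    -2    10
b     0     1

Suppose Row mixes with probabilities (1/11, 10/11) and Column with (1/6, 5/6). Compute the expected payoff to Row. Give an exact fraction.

49/33

Against (1/6, 5/6), each row's expected payoff is a: 8; b: 5/6.
Taking the (1/11, 10/11)-weighted average: (1/11)·(8) + (10/11)·(5/6) = 49/33.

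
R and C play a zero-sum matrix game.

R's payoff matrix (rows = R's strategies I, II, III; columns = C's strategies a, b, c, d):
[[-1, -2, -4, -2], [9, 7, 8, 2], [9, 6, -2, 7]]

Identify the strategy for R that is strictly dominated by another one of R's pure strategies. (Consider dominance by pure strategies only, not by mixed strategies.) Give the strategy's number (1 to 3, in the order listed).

1

Compare I with II: 9 > -1, 7 > -2, 8 > -4, 2 > -2.
So II strictly dominates I for R; I is strictly dominated.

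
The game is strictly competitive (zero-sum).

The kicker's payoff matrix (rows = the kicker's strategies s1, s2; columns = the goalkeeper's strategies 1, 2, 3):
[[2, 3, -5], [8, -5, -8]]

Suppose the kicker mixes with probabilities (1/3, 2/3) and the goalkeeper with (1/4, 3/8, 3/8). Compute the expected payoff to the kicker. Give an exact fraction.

-2

Against (1/4, 3/8, 3/8), each row's expected payoff is s1: -1/4; s2: -23/8.
Taking the (1/3, 2/3)-weighted average: (1/3)·(-1/4) + (2/3)·(-23/8) = -2.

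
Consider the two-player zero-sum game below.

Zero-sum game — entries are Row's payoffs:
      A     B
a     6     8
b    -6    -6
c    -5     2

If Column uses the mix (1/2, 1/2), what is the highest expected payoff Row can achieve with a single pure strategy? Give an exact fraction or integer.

7

a: (6)·(1/2) + (8)·(1/2) = 7.
b: (-6)·(1/2) + (-6)·(1/2) = -6.
c: (-5)·(1/2) + (2)·(1/2) = -3/2.
The best pure response is a with expected payoff 7.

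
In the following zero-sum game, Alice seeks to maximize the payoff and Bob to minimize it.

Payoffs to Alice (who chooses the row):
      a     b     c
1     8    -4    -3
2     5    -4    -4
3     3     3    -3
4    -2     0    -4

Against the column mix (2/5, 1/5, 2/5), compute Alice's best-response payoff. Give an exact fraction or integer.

6/5

1: (8)·(2/5) + (-4)·(1/5) + (-3)·(2/5) = 6/5.
2: (5)·(2/5) + (-4)·(1/5) + (-4)·(2/5) = -2/5.
3: (3)·(2/5) + (3)·(1/5) + (-3)·(2/5) = 3/5.
4: (-2)·(2/5) + (0)·(1/5) + (-4)·(2/5) = -12/5.
The best pure response is 1 with expected payoff 6/5.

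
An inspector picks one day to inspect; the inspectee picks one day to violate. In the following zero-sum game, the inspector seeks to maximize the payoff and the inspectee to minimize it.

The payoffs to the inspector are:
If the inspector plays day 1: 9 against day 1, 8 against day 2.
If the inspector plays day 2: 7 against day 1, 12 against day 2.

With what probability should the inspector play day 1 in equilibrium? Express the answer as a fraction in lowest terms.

Row minima are 8 and 7, so the inspector's maximin is 8; column maxima are 9 and 12, so the inspectee's minimax is 9. These differ, so the equilibrium is in mixed strategies.
Let the inspector play day 1 with probability p. The inspectee is indifferent when 9p + 7(1−p) = 8p + 12(1−p), giving p = 5/6.

5/6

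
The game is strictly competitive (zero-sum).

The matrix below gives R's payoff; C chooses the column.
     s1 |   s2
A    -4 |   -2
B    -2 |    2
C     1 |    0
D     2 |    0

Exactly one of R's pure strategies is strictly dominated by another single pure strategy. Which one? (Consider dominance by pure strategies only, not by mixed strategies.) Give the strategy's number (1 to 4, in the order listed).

1

Compare A with B: -2 > -4, 2 > -2.
So B strictly dominates A for R; A is strictly dominated.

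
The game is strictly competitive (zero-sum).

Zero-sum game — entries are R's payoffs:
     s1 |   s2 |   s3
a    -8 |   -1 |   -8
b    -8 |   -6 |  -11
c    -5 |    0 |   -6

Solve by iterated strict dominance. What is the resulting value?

-6

Row a is strictly dominated by row c (-5>-8, 0>-1, -6>-8); eliminate a.
Column s2 is strictly dominated by s1 for C (-8<-6, -5<0); eliminate s2.
Column s1 is strictly dominated by s3 for C (-11<-8, -6<-5); eliminate s1.
Row b is strictly dominated by row c (-6>-11); eliminate b.
Only (c, s3) remains, with payoff -6.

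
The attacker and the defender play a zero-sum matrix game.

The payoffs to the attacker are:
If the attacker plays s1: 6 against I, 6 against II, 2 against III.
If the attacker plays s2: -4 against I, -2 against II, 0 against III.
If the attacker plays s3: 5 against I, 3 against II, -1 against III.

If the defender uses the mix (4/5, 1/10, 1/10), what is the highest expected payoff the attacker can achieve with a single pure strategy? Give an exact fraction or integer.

s1: (6)·(4/5) + (6)·(1/10) + (2)·(1/10) = 28/5.
s2: (-4)·(4/5) + (-2)·(1/10) + (0)·(1/10) = -17/5.
s3: (5)·(4/5) + (3)·(1/10) + (-1)·(1/10) = 21/5.
The best pure response is s1 with expected payoff 28/5.

28/5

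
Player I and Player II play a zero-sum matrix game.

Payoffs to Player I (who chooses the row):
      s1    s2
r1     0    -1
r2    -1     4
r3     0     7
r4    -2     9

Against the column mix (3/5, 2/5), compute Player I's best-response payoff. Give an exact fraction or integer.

14/5

r1: (0)·(3/5) + (-1)·(2/5) = -2/5.
r2: (-1)·(3/5) + (4)·(2/5) = 1.
r3: (0)·(3/5) + (7)·(2/5) = 14/5.
r4: (-2)·(3/5) + (9)·(2/5) = 12/5.
The best pure response is r3 with expected payoff 14/5.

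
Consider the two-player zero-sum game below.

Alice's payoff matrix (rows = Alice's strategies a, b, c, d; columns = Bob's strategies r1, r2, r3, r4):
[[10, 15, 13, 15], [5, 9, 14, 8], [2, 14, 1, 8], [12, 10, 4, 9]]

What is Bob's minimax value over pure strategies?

The worst case (largest entry) in each column is r1: 12, r2: 15, r3: 14, r4: 15.
The best (smallest) of these is 12.

12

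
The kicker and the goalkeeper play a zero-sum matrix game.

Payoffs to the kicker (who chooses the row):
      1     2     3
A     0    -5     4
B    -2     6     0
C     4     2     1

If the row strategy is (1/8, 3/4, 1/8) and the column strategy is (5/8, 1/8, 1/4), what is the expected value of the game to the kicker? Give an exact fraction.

3/64

Against (5/8, 1/8, 1/4), each row's expected payoff is A: 3/8; B: -1/2; C: 3.
Taking the (1/8, 3/4, 1/8)-weighted average: (1/8)·(3/8) + (3/4)·(-1/2) + (1/8)·(3) = 3/64.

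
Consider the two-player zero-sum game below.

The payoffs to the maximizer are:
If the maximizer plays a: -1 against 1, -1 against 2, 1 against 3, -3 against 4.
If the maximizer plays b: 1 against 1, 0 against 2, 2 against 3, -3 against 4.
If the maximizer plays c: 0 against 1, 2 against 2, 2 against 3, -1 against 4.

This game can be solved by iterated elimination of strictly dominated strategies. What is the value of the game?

Row a is strictly dominated by row c (0>-1, 2>-1, 2>1, -1>-3); eliminate a.
Column 2 is strictly dominated by 4 for the minimizer (-3<0, -1<2); eliminate 2.
Column 1 is strictly dominated by 4 for the minimizer (-3<1, -1<0); eliminate 1.
Column 3 is strictly dominated by 4 for the minimizer (-3<2, -1<2); eliminate 3.
Row b is strictly dominated by row c (-1>-3); eliminate b.
Only (c, 4) remains, with payoff -1.

-1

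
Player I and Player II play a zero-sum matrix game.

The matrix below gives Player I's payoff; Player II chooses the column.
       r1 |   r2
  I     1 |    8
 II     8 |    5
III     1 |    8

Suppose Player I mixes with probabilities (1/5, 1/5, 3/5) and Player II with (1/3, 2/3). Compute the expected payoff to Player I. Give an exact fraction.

Against (1/3, 2/3), each row's expected payoff is I: 17/3; II: 6; III: 17/3.
Taking the (1/5, 1/5, 3/5)-weighted average: (1/5)·(17/3) + (1/5)·(6) + (3/5)·(17/3) = 86/15.

86/15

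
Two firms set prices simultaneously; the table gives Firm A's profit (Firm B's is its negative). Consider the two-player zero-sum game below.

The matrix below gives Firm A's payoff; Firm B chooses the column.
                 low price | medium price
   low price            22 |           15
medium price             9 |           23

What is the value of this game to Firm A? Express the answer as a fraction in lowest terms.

53/3

Row minima are 15 and 9, so Firm A's maximin is 15; column maxima are 22 and 23, so Firm B's minimax is 22. These differ, so the equilibrium is in mixed strategies.
Let Firm A play low price with probability p. Firm B is indifferent when 22p + 9(1−p) = 15p + 23(1−p), giving p = 2/3.
Let Firm B play low price with probability q. Firm A is indifferent when 22q + 15(1−q) = 9q + 23(1−q), giving q = 8/21.
The value is 22·(8/21) + (15)·(13/21) = 53/3.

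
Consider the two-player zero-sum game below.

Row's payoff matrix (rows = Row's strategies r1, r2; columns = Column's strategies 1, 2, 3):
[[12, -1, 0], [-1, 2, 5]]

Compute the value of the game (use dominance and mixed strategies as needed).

Column 3 is strictly dominated by 2 for Column (it gives Row more in every row).
The remaining 2×2 game on (r1, r2) × (1, 2) has no saddle point. Let Row play r1 with probability p; indifference gives 12p − (1−p) = −p + 2(1−p), so p = 3/16.
Similarly Column's optimal q on 1 is 3/16, and the value is 12·(3/16) + (-1)·(13/16) = 23/16.

23/16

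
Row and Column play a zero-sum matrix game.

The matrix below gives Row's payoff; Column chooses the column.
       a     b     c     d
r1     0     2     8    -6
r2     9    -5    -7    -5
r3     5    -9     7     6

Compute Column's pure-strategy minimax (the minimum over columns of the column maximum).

2

The worst case (largest entry) in each column is a: 9, b: 2, c: 8, d: 6.
The best (smallest) of these is 2.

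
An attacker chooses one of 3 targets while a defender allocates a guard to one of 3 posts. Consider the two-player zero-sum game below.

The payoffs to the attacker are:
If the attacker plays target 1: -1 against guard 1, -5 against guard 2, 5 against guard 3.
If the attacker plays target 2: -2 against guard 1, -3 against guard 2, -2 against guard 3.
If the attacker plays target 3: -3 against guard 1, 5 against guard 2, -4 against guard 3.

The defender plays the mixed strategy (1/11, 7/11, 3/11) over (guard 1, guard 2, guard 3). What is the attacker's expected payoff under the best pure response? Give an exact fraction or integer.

20/11

target 1: (-1)·(1/11) + (-5)·(7/11) + (5)·(3/11) = -21/11.
target 2: (-2)·(1/11) + (-3)·(7/11) + (-2)·(3/11) = -29/11.
target 3: (-3)·(1/11) + (5)·(7/11) + (-4)·(3/11) = 20/11.
The best pure response is target 3 with expected payoff 20/11.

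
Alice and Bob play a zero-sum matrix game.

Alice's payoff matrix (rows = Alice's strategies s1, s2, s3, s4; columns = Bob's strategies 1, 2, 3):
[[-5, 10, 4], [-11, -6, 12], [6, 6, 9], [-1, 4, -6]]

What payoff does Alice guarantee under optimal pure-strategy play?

Row minima: -5, -11, 6, -6 → Alice's maximin is 6.
Column maxima: 6, 10, 12 → Bob's minimax is 6.
They coincide at (s3, 1), so the value is 6.

6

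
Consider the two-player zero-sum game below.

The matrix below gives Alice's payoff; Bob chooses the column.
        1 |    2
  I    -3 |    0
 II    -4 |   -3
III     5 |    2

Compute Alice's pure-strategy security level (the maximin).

2

The worst-case payoff for each row is I: -3, II: -4, III: 2.
The best of these is 2.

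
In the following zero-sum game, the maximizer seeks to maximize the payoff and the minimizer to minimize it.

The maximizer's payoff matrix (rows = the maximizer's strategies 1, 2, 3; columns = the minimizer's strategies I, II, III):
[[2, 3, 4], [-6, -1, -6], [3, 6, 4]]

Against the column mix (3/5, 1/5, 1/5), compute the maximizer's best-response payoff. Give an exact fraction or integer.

1: (2)·(3/5) + (3)·(1/5) + (4)·(1/5) = 13/5.
2: (-6)·(3/5) + (-1)·(1/5) + (-6)·(1/5) = -5.
3: (3)·(3/5) + (6)·(1/5) + (4)·(1/5) = 19/5.
The best pure response is 3 with expected payoff 19/5.

19/5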